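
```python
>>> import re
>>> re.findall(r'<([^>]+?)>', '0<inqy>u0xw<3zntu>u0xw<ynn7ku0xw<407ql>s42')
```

Walking the string: at [1:7] match '<inqy>', group 1 = 'inqy'; at [11:18] match '<3zntu>', group 1 = '3zntu'; at [22:39] match '<ynn7ku0xw<407ql>', group 1 = 'ynn7ku0xw<407ql'.
One capturing group, so `findall` returns just the captured substring from each match — 3 in all.

['inqy', '3zntu', 'ynn7ku0xw<407ql']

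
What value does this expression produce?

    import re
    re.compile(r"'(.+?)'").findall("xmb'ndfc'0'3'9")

['ndfc', '3']

A `+?`/`*?`/`{m,n}?` starts at its minimum and grows only as far as needed for what follows to match.
Walking the string: at [3:9] match "'ndfc'", group 1 = 'ndfc'; at [10:13] match "'3'", group 1 = '3'.
One capturing group, so `findall` returns just the captured substring from each match — 2 in all.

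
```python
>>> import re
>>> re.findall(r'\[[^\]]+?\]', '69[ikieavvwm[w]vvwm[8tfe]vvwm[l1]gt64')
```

['[ikieavvwm[w]', '[8tfe]', '[l1]']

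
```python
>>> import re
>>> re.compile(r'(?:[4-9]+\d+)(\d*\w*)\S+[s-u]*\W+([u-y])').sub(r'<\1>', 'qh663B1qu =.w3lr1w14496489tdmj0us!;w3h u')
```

'qh<B1q>3lr1w1<tdmj0us>'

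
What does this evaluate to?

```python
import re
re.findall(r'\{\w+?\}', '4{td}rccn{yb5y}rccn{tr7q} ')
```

Scanning left to right: at [1:5] → '{td}'; at [9:15] → '{yb5y}'; at [19:25] → '{tr7q}'.
No capturing groups, so `findall` returns the 3 full match strings.

['{td}', '{yb5y}', '{tr7q}']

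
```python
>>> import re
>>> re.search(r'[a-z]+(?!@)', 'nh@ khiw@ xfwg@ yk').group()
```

'n'

The negative lookaround is zero-width — it rules out positions where the adjacent text would match, without consuming anything.
`search` walks the string left to right and returns the first match it finds.
The match spans [0:1] → 'n'.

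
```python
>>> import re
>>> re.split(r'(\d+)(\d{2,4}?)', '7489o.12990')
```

['', '74', '89', 'o.', '129', '90', '']

Pattern: one or more of a digit (captured); then 2 to 4 of a digit (lazy) (captured).
Matches to split on: at [0:4] → '7489'; at [6:11] → '12990'.
Because the pattern has a capturing group, `split` also inserts each captured text between the pieces.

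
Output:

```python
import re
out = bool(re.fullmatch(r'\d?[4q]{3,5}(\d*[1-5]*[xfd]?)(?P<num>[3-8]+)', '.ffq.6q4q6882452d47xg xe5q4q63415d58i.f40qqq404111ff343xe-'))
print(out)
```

False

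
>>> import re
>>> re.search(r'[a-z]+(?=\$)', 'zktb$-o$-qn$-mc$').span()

Because the assertion is zero-width, the text it checks is not consumed and won't appear in the result.
`re.search` tries every starting position until one works.
The match spans [0:4] → 'zktb'.

(0, 4)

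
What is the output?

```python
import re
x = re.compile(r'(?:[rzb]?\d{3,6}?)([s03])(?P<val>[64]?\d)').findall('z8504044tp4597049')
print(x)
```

This matches optionally one of [rzb], then 3 to 6 of a digit (lazy) (non-capturing group); then one of [s03] (captured); then optionally one of [64], then a digit (captured as 'val').
Walking the string: at [0:8] match 'z8504044', groups = ('0', '44'); at [10:17] match '4597049', groups = ('0', '49').
Multiple groups make `findall` return tuples — one 2-tuple for each match.

[('0', '44'), ('0', '49')]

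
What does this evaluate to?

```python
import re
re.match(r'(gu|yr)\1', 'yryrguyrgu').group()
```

'yryr'

After group 1 captures some text, `\1` only succeeds where that same text appears again.
With `match`, the pattern is implicitly anchored at the beginning.
The match spans [0:4] → 'yryr'.
Captured: group 1 = 'yr'.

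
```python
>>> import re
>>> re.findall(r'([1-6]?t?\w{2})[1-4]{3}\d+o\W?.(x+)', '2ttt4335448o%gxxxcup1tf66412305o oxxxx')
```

[('2ttt', 'xxx'), ('664', 'xxxx')]

Pattern: optionally a character in [1-6], then optionally a literal 't', then exactly 2 of a word character (captured); then exactly 3 of a character in [1-4], then one or more of a digit, then the literal 'o'; then optionally a non-word character, then any character; then one or more of a literal 'x' (captured).
Matches: at [0:17] match '2ttt4335448o%gxxx', groups = ('2ttt', 'xxx'); at [23:38] match '66412305o oxxxx', groups = ('664', 'xxxx').
2 groups means each result is a tuple of 2 captured strings — 2 here.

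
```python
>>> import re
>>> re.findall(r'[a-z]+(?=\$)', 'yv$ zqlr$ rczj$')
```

The lookaround is zero-width — it requires the adjacent text to match without consuming it, so the asserted text isn't part of the match.
Scanning left to right: at [0:2] → 'yv'; at [4:8] → 'zqlr'; at [10:14] → 'rczj'.
Since nothing is captured, `findall` lists the 3 matched substrings directly.

['yv', 'zqlr', 'rczj']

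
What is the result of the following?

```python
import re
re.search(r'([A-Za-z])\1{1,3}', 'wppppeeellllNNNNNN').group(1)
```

'p'

`\1` is not a pattern — it's the concrete string captured by group 1, re-applied verbatim.
`re.search` tries every starting position until one works.
The match spans [1:5] → 'pppp'.
Captured: group 1 = 'p'.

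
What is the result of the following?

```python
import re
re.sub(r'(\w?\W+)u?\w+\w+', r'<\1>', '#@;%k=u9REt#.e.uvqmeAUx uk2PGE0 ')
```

This matches optionally a word character, then one or more of a non-word character (captured); then optionally the literal 'u', then one or more of a word character; then one or more of a word character.
Matches: at [4:11] → 'k=u9REt'; at [13:23] → 'e.uvqmeAUx'; at [23:31] → ' uk2PGE0'.
`\1` in the replacement pulls in group 1's text for each match.

'#@;%<k=>#.<e.>< > '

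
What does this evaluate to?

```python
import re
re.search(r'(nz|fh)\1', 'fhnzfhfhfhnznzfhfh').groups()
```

The match spans [4:8] → 'fhfh'.
Captured: group 1 = 'fh'.

('fh',)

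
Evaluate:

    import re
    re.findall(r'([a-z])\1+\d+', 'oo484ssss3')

`\1` has to match the exact text group 1 already captured.
One capturing group, so `findall` returns just the captured substring from each match — 2 in all.

['o', 's']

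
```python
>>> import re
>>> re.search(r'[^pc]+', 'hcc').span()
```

(0, 1)

Pattern: one or more of any character except [pc].
Unlike `match`, `search` isn't anchored — it looks for the pattern anywhere in the string.
The match spans [0:1] → 'h'.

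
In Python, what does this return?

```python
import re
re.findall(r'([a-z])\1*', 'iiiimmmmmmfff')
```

['i', 'm', 'f']

A backreference is literal: `\1` must see the identical characters the first group matched.
Scanning left to right: at [0:4] match 'iiii', group 1 = 'i'; at [4:10] match 'mmmmmm', group 1 = 'm'; at [10:13] match 'fff', group 1 = 'f'.
`findall` collects group 1 from each match (3 total).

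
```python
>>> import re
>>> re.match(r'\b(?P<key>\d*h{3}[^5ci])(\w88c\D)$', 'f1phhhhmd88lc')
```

`re.match` only tries the pattern at the start of the string.
Here position 0 doesn't satisfy it, so the call returns None.

None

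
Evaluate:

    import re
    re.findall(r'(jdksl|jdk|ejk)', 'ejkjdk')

`findall` collects group 1 from each match (2 total).

['ejk', 'jdk']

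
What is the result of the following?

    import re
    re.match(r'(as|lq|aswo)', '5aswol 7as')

None

With `match`, the pattern is implicitly anchored at the beginning.
Here the pattern fails at index 0, so the call returns None.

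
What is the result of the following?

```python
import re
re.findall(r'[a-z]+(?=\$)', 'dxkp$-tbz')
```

['dxkp']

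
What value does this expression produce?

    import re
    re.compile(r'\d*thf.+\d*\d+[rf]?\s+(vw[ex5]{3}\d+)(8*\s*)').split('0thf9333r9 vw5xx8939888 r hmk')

Pattern: zero or more of a digit, then the literal 'thf', then one or more of any character; then zero or more of a digit; then one or more of a digit, then optionally one of [rf], then one or more of whitespace; then the literal 'vw', then exactly 3 of one of [ex5], then one or more of a digit (captured); then zero or more of the literal '8', then zero or more of whitespace (captured).
Matches to split on: at [0:24] → '0thf9333r9 vw5xx8939888 '.
With a capturing group present, the delimiter's captured portion is kept in the result list.

['', 'vw5xx8939888', ' ', 'r hmk']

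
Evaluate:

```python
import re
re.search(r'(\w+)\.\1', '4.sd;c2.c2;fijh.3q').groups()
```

('c2',)

The match spans [5:10] → 'c2.c2'.
Captured: group 1 = 'c2'.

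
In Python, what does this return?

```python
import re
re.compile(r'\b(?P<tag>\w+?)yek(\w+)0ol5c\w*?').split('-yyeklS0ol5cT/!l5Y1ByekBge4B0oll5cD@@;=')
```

['-', 'y', 'lS', 'T/!l5Y1ByekBge4B0oll5cD@@;=']

Because the quantifier is non-greedy, it stops expanding at the earliest point where the rest of the pattern can succeed.
`re.split` interleaves the captured-group text with the surrounding fragments.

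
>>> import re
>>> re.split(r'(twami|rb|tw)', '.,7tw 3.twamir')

['.,7', 'tw', ' 3.', 'twami', 'r']

The regex engine tests alternatives in the order written; an earlier branch that matches wins even if a later one would match more.
Because the pattern has a capturing group, `split` also inserts each captured text between the pieces.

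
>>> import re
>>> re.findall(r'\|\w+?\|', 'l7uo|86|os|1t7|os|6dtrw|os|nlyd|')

Walking the string: at [4:8] → '|86|'; at [10:15] → '|1t7|'; at [17:24] → '|6dtrw|'; at [26:32] → '|nlyd|'.
Since nothing is captured, `findall` lists the 4 matched substrings directly.

['|86|', '|1t7|', '|6dtrw|', '|nlyd|']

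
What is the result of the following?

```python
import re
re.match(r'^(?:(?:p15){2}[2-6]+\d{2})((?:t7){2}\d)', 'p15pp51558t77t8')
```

`re.match` won't scan ahead — the pattern has to work from the very first character.
Here the string doesn't start with a match, so the call returns None.

None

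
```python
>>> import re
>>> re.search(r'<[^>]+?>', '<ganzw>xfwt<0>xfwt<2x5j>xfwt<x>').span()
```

(0, 7)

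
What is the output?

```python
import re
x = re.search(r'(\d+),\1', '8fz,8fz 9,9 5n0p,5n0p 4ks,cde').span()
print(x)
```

`\1` is not a pattern — it's the concrete string captured by group 1, re-applied verbatim.
`search` walks the string left to right and returns the first match it finds.
The match spans [8:11] → '9,9'.
Captured: group 1 = '9'.

(8, 11)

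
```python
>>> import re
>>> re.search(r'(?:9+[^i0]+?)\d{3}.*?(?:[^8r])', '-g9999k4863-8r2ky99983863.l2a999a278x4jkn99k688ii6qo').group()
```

'9999k4863'

The `?` after the quantifier makes it lazy — it takes as little as possible before letting the rest of the pattern try.
The match spans [2:11] → '9999k4863'.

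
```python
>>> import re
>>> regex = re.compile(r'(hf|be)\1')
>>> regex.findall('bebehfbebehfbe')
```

The backreference `\1` re-matches whatever the first group consumed, character for character.
One capturing group, so `findall` returns just the captured substring from each match — 2 in all.

['be', 'be']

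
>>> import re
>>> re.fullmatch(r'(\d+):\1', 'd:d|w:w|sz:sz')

A backreference is literal: `\1` must see the identical characters the first group matched.
`fullmatch` succeeds only if the pattern covers the string from start to end.
Here the string isn't matched end-to-end, so the call returns None.

None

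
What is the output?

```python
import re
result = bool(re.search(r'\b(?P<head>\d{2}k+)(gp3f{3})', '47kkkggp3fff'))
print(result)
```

False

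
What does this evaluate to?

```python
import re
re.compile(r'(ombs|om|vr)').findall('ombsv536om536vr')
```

['ombs', 'om', 'vr']

`|` is ordered: at each position the engine commits to the first alternative that works.
Matches: at [0:4] match 'ombs', group 1 = 'ombs'; at [8:10] match 'om', group 1 = 'om'; at [13:15] match 'vr', group 1 = 'vr'.
One capturing group, so `findall` returns just the captured substring from each match — 3 in all.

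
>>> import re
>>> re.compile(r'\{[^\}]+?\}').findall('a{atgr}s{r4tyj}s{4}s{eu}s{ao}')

['{atgr}', '{r4tyj}', '{4}', '{eu}', '{ao}']

Walking the string: at [1:7] → '{atgr}'; at [8:15] → '{r4tyj}'; at [16:19] → '{4}'; at [20:24] → '{eu}'; at [25:29] → '{ao}'.
Since nothing is captured, `findall` lists the 5 matched substrings directly.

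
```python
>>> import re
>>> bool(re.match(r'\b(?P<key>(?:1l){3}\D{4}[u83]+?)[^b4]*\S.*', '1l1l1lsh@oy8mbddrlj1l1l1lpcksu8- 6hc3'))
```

False

`match` is anchored at position 0; if the pattern doesn't fit there, it returns None.
Here position 0 doesn't satisfy it, so the call returns None, and `bool(None)` is False.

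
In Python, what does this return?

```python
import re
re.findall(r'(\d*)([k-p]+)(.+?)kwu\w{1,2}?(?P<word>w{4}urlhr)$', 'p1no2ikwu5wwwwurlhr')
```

The pattern matches zero or more of a digit (captured); then one or more of a character in [k-p] (captured); then one or more of any character (lazy) (captured); then the literal 'kwu', then 1 to 2 of a word character (lazy); then exactly 4 of the literal 'w', then the literal 'ur', then the literal 'lhr' (captured as 'word'); then anchored at the end.
Scanning left to right: at [0:19] match 'p1no2ikwu5wwwwurlhr', groups = ('', 'p', '1no2i', 'wwwwurlhr').
With 4 capturing groups, `findall` returns a 4-tuple per match.

[('', 'p', '1no2i', 'wwwwurlhr')]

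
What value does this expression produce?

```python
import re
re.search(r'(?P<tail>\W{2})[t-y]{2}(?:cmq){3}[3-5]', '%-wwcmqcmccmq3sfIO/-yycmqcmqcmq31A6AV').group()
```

This matches exactly 2 of a non-word character (captured as 'tail'); then exactly 2 of a character in [t-y], then the literal 'cmq' repeated 3 times, then a character in [3-5].
`search` walks the string left to right and returns the first match it finds.
The match spans [18:32] → '/-yycmqcmqcmq3'.
Captured: group 1 = '/-'.

'/-yycmqcmqcmq3'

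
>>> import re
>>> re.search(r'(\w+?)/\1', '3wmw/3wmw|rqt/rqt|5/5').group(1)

'3wmw'

The match spans [0:9] → '3wmw/3wmw'.
Captured: group 1 = '3wmw'.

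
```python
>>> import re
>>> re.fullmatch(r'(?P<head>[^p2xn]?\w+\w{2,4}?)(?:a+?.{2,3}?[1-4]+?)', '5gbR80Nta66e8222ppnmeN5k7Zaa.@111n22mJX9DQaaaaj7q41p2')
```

This matches optionally any character except [p2xn], then one or more of a word character, then 2 to 4 of a word character (lazy) (captured as 'head'); then one or more of the literal 'a' (lazy), then 2 to 3 of any character (lazy), then one or more of a character in [1-4] (lazy) (non-capturing group).
`fullmatch` succeeds only if the pattern covers the string from start to end.
Here the pattern can't cover the whole string, so the call returns None.

None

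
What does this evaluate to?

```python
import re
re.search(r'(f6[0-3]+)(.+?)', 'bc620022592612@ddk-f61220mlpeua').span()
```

(19, 26)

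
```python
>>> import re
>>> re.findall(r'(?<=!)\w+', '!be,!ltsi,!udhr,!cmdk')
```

['be', 'ltsi', 'udhr', 'cmdk']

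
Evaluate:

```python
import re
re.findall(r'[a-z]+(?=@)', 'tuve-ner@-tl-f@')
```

The lookaround is zero-width — it requires the adjacent text to match without consuming it, so the asserted text isn't part of the match.
Since nothing is captured, `findall` lists the 2 matched substrings directly.

['ner', 'f']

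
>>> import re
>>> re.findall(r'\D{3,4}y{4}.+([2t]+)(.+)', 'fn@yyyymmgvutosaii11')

[('t', 'osaii11')]

Multiple groups make `findall` return tuples — one 2-tuple for the one match.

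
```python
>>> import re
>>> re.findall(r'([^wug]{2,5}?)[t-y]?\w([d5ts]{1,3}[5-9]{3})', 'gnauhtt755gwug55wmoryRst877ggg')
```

The pattern matches 2 to 5 of any character except [wug] (lazy) (captured); then optionally a character in [t-y], then a word character; then 1 to 3 of one of [d5ts], then exactly 3 of a character in [5-9] (captured).
With the lazy modifier that quantifier settles for the fewest repetitions that let the rest of the pattern succeed (the atoms after it are unaffected and can still be greedy).
Walking the string: at [1:10] match 'nauhtt755', groups = ('na', 'tt755'); at [17:27] match 'moryRst877', groups = ('mor', 'st877').
Multiple groups make `findall` return tuples — one 2-tuple for each match.

[('na', 'tt755'), ('mor', 'st877')]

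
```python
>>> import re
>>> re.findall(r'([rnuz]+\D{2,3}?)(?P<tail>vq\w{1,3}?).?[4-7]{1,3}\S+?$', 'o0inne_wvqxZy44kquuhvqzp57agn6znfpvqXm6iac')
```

[('nne_w', 'vqxZ')]

The `?` after the quantifier makes it lazy — it takes as little as possible before letting the rest of the pattern try.
`findall` packs the 2 group values into a tuple for every match.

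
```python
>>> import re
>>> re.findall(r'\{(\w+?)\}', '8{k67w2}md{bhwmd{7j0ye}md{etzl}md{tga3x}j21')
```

Because there's exactly one group, `findall` drops the full match and keeps group 1 from each hit.

['k67w2', '7j0ye', 'etzl', 'tga3x']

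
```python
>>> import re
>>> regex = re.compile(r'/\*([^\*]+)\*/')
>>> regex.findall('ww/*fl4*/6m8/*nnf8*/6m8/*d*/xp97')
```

Walking the string: at [2:9] match '/*fl4*/', group 1 = 'fl4'; at [12:20] match '/*nnf8*/', group 1 = 'nnf8'; at [23:28] match '/*d*/', group 1 = 'd'.
One capturing group, so `findall` returns just the captured substring from each match — 3 in all.

['fl4', 'nnf8', 'd']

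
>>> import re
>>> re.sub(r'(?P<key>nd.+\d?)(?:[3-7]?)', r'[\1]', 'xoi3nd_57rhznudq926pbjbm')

`\1` in the replacement pulls in group 1's text for each match.

'xoi3[nd_57rhznudq926pbjbm]'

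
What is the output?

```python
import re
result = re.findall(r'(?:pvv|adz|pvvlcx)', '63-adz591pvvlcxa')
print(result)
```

['adz', 'pvv']

The regex engine tests alternatives in the order written; an earlier branch that matches wins even if a later one would match more.
Scanning left to right: at [3:6] → 'adz'; at [9:12] → 'pvv'.
With no groups in the pattern, `findall` gives back each whole match — 2 here.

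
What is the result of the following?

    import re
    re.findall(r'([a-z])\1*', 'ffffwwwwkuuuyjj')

['f', 'w', 'k', 'u', 'y', 'j']

A backreference is literal: `\1` must see the identical characters the first group matched.
With a single group, `findall` returns only what that group captured — 6 items.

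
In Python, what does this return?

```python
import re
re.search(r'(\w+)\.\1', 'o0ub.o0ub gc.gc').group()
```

'o0ub.o0ub'

The backreference `\1` re-matches whatever the first group consumed, character for character.
`search` walks the string left to right and returns the first match it finds.
The match spans [0:9] → 'o0ub.o0ub'.
Captured: group 1 = 'o0ub'.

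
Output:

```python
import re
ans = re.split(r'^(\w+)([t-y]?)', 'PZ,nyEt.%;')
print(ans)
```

The group in the pattern means `split` returns the separators' captures alongside the pieces.

['', 'PZ', '', ',nyEt.%;']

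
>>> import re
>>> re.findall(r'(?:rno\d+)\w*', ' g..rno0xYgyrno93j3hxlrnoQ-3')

['rno0xYgyrno93j3hxlrnoQ']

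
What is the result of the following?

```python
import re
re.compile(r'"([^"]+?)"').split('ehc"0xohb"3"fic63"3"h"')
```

Matches to split on: at [3:10] → '"0xohb"'; at [11:18] → '"fic63"'; at [19:22] → '"h"'.
With a capturing group present, the delimiter's captured portion is kept in the result list.

['ehc', '0xohb', '3', 'fic63', '3', 'h', '']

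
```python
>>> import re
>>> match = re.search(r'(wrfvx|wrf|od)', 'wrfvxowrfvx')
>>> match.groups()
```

`|` is ordered: at each position the engine commits to the first alternative that works.
`re.search` tries every starting position until one works.
The match spans [0:5] → 'wrfvx'.
Captured: group 1 = 'wrfvx'.

('wrfvx',)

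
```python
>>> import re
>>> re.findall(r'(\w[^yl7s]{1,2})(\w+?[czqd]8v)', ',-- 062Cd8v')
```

[('062', 'Cd8v')]

This matches a word character, then 1 to 2 of any character except [yl7s] (captured); then one or more of a word character (lazy), then one of [czqd], then the literal '8v' (captured).
Walking the string: at [4:11] match '062Cd8v', groups = ('062', 'Cd8v').
`findall` packs the 2 group values into a tuple for every match.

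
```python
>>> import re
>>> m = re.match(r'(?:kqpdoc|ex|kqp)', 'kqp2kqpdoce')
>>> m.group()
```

'kqp'

`match` is anchored at position 0; if the pattern doesn't fit there, it returns None.
The match spans [0:3] → 'kqp'.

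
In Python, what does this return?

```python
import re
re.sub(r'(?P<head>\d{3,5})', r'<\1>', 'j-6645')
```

`\1` in the replacement pulls in group 1's text for each match.

'j-<6645>'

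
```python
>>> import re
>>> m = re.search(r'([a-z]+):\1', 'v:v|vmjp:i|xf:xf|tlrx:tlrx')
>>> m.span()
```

(0, 3)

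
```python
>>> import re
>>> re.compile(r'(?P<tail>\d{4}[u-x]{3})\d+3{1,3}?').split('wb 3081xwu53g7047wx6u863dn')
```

Pattern: exactly 4 of a digit, then exactly 3 of a character in [u-x] (captured as 'tail'); then one or more of a digit; then 1 to 3 of a literal '3' (lazy).
Matches to split on: at [3:12] → '3081xwu53'.
The group in the pattern means `split` returns the separators' captures alongside the pieces.

['wb ', '3081xwu', 'g7047wx6u863dn']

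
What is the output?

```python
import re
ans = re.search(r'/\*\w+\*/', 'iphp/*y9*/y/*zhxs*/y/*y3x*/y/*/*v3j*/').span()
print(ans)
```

(4, 10)

`re.search` scans for the first position where the pattern succeeds.
The match spans [4:10] → '/*y9*/'.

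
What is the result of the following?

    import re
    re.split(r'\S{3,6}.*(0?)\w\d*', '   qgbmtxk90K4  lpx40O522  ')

This matches 3 to 6 of a non-whitespace character, then zero or more of any character; then optionally a literal '0' (captured); then a word character, then zero or more of a digit.
Matches to split on: at [3:25] → 'qgbmtxk90K4  lpx40O522'.
Because the pattern has a capturing group, `split` also inserts each captured text between the pieces.

['   ', '', '  ']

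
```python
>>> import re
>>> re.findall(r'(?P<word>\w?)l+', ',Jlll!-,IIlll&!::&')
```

['J', 'I']

Pattern: optionally a word character (captured as 'word'); then one or more of a literal 'l'.
Matches: at [1:5] match 'Jlll', group 1 = 'J'; at [9:13] match 'Illl', group 1 = 'I'.
With a single group, `findall` returns only what that group captured — 2 items.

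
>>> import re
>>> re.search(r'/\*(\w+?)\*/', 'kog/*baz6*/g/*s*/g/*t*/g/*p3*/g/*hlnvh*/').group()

'/*baz6*/'

The match spans [3:11] → '/*baz6*/'.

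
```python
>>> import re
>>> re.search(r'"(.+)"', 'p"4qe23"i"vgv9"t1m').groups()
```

Unlike `match`, `search` isn't anchored — it looks for the pattern anywhere in the string.
The match spans [1:15] → '"4qe23"i"vgv9"'.
Captured: group 1 = '4qe23"i"vgv9'.

('4qe23"i"vgv9',)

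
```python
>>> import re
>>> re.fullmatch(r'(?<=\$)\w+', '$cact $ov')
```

None

The positive lookaround only admits positions where the adjacent text matches; those characters stay outside the span.
For `fullmatch`, every character of the input must be accounted for by the pattern.
Here the string isn't matched end-to-end, so the call returns None.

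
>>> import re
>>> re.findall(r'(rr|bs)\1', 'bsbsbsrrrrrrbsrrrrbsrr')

`\1` has to match the exact text group 1 already captured.
Scanning left to right: at [0:4] match 'bsbs', group 1 = 'bs'; at [6:10] match 'rrrr', group 1 = 'rr'; at [14:18] match 'rrrr', group 1 = 'rr'.
One capturing group, so `findall` returns just the captured substring from each match — 3 in all.

['bs', 'rr', 'rr']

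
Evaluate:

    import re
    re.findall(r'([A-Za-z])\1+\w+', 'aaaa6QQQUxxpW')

['a']

A backreference is literal: `\1` must see the identical characters the first group matched.
Walking the string: at [0:13] match 'aaaa6QQQUxxpW', group 1 = 'a'.
Because there's exactly one group, `findall` drops the full match and keeps group 1 from the one hit.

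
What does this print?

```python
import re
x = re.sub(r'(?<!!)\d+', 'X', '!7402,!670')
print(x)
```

`(?!…)`/`(?<!…)` only lets a position through if the neighbouring text does NOT match; no characters are consumed.
Matches: at [2:5] → '402'; at [8:10] → '70'.
`sub` substitutes 'X' at each match site.

!7X,!6X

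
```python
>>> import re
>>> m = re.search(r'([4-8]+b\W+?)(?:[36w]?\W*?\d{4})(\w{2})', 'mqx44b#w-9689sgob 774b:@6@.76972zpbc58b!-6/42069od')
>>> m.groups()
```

('44b#', 'sg')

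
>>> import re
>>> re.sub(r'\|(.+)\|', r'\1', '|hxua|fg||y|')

`\1` in the replacement pulls in group 1's text for each match.

'hxua|fg||y'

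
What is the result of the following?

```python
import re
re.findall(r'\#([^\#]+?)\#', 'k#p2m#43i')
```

['p2m']

One capturing group, so `findall` returns just the captured substring from the one match — 1 in all.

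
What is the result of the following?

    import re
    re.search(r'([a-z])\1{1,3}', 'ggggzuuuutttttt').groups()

The match spans [0:4] → 'gggg'.
Captured: group 1 = 'g'.

('g',)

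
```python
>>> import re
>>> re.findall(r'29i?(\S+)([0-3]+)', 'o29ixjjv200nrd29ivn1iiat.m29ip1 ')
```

Multiple groups make `findall` return tuples — one 2-tuple for the one match.

[('xjjv200nrd29ivn1iiat.m29ip', '1')]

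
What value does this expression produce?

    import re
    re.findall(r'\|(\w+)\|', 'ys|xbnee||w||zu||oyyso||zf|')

['xbnee', 'w', 'zu', 'oyyso', 'zf']

One capturing group, so `findall` returns just the captured substring from each match — 5 in all.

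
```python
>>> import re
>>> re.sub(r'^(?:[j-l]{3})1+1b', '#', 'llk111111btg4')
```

Each match is replaced by '#'.

'#tg4'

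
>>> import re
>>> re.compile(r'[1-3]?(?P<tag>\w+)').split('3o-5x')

The group in the pattern means `split` returns the separators' captures alongside the pieces.

['', 'o', '-', '5x', '']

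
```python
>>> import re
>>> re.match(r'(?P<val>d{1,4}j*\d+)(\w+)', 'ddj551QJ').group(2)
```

The match spans [0:8] → 'ddj551QJ'.
Captured: group 1 = 'ddj551', group 2 = 'QJ'.

'QJ'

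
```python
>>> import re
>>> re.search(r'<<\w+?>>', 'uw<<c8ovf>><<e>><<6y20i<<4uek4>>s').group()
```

'<<c8ovf>>'

The match spans [2:11] → '<<c8ovf>>'.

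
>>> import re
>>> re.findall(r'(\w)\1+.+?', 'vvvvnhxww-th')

['v', 'w']

After group 1 captures some text, `\1` only succeeds where that same text appears again.
Matches: at [0:5] match 'vvvvn', group 1 = 'v'; at [7:10] match 'ww-', group 1 = 'w'.
With a single group, `findall` returns only what that group captured — 2 items.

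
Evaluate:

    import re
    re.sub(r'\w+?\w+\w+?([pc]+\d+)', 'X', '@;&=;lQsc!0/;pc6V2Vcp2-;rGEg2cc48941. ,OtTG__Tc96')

Pattern: one or more of a word character (lazy), then one or more of a word character; then one or more of a word character (lazy); then one or more of one of [pc], then one or more of a digit (captured).
Matches: at [13:22] → 'pc6V2Vcp2'; at [24:36] → 'rGEg2cc48941'; at [39:49] → 'OtTG__Tc96'.
Each match is replaced by 'X'.

'@;&=;lQsc!0/;X-;X. ,X'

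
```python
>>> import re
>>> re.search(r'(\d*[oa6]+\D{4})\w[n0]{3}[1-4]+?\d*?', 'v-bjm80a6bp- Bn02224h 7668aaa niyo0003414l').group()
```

A `+?`/`*?`/`{m,n}?` starts at its minimum and grows only as far as needed for what follows to match.
The match spans [22:38] → '7668aaa niyo0003'.

'7668aaa niyo0003'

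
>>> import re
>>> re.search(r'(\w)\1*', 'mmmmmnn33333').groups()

The match spans [0:5] → 'mmmmm'.
Captured: group 1 = 'm'.

('m',)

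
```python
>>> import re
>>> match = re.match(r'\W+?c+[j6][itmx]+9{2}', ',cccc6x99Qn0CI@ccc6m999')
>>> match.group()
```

',cccc6x99'

The pattern matches one or more of a non-word character (lazy), then one or more of the literal 'c'; then one of [j6], then one or more of one of [itmx], then exactly 2 of the literal '9'.
With `match`, the pattern is implicitly anchored at the beginning.
The match spans [0:9] → ',cccc6x99'.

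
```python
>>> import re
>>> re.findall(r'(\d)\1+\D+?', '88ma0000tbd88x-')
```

['8', '0', '8']

A backreference is literal: `\1` must see the identical characters the first group matched.
Matches: at [0:3] match '88m', group 1 = '8'; at [4:9] match '0000t', group 1 = '0'; at [11:14] match '88x', group 1 = '8'.
Because there's exactly one group, `findall` drops the full match and keeps group 1 from each hit.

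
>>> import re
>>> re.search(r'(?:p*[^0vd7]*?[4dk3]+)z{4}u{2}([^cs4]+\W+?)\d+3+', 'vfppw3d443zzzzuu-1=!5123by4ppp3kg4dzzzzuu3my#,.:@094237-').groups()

('-1=!',)

The match spans [1:24] → 'fppw3d443zzzzuu-1=!5123'.
Captured: group 1 = '-1=!'.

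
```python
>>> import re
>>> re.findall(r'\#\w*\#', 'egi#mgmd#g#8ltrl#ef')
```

['#mgmd#', '#8ltrl#']

Since nothing is captured, `findall` lists the 2 matched substrings directly.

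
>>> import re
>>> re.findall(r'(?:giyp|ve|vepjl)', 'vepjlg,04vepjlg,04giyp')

`|` is ordered: at each position the engine commits to the first alternative that works.
Since nothing is captured, `findall` lists the 3 matched substrings directly.

['ve', 've', 'giyp']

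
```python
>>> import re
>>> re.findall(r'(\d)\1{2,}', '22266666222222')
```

['2', '6', '2']

`\1` has to match the exact text group 1 already captured.
Matches: at [0:3] match '222', group 1 = '2'; at [3:8] match '66666', group 1 = '6'; at [8:14] match '222222', group 1 = '2'.
`findall` collects group 1 from each match (3 total).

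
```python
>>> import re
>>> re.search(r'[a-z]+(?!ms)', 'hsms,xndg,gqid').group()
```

'hsms'

`(?!…)`/`(?<!…)` only lets a position through if the neighbouring text does NOT match; no characters are consumed.
Unlike `match`, `search` isn't anchored — it looks for the pattern anywhere in the string.
The match spans [0:4] → 'hsms'.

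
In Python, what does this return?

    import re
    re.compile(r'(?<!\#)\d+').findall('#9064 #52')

A negative assertion filters positions out without eating any characters.
`findall` yields the raw match text (2 of them) because the pattern has no groups.

['064', '2']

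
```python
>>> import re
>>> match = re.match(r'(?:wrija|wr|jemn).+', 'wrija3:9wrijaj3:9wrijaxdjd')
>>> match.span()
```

`match` is anchored at position 0; if the pattern doesn't fit there, it returns None.
The match spans [0:26] → 'wrija3:9wrijaj3:9wrijaxdjd'.

(0, 26)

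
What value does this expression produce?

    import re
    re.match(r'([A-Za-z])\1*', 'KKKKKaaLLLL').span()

(0, 5)

A backreference is literal: `\1` must see the identical characters the first group matched.
`re.match` only tries the pattern at the start of the string.
The match spans [0:5] → 'KKKKK'.
Captured: group 1 = 'K'.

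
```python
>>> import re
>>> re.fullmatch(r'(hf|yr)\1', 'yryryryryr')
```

None

The backreference `\1` re-matches whatever the first group consumed, character for character.
`re.fullmatch` is like wrapping the pattern in `^…$` (in single-line mode).
Here there's no way to consume every character, so the call returns None.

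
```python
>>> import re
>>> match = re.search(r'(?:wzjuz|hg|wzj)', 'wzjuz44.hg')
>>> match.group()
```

'wzjuz'

Branches in `(...|...)` are attempted left-to-right; the first branch that allows the whole pattern to succeed is taken.
The match spans [0:5] → 'wzjuz'.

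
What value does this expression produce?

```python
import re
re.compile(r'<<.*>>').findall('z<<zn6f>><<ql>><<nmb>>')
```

['<<zn6f>><<ql>><<nmb>>']

Matches: at [1:22] → '<<zn6f>><<ql>><<nmb>>'.
Since nothing is captured, `findall` lists the 1 matched substring directly.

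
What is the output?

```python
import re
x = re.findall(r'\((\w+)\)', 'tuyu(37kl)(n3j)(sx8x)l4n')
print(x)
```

Walking the string: at [4:10] match '(37kl)', group 1 = '37kl'; at [10:15] match '(n3j)', group 1 = 'n3j'; at [15:21] match '(sx8x)', group 1 = 'sx8x'.
One capturing group, so `findall` returns just the captured substring from each match — 3 in all.

['37kl', 'n3j', 'sx8x']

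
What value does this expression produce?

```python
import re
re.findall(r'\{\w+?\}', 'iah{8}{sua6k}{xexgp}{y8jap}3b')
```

['{8}', '{sua6k}', '{xexgp}', '{y8jap}']

With no groups in the pattern, `findall` gives back each whole match — 4 here.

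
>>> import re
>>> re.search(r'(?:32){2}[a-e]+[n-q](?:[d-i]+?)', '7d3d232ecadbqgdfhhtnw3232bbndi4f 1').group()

The pattern matches the literal '32' repeated 2 times, then one or more of a character in [a-e], then a character in [n-q]; then one or more of a character in [d-i] (lazy) (non-capturing group).
A `+?`/`*?`/`{m,n}?` starts at its minimum and grows only as far as needed for what follows to match.
`re.search` tries every starting position until one works.
The match spans [21:29] → '3232bbnd'.

'3232bbnd'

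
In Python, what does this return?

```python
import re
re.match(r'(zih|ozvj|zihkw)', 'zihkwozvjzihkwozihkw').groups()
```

('zih',)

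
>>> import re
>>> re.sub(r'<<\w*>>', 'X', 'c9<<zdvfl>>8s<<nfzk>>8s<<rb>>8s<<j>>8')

'c9X8sX8sX8sX8'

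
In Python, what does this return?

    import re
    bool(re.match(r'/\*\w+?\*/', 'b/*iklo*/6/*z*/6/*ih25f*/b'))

False

`re.match` won't scan ahead — the pattern has to work from the very first character.
Here the pattern fails at index 0, so the call returns None, and `bool(None)` is False.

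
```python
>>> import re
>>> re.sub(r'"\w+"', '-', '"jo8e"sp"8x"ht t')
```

'-sp-ht t'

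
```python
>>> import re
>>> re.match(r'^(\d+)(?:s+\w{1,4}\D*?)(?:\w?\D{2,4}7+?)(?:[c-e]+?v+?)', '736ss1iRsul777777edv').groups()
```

Pattern: anchored at the start of the string; then one or more of a digit (captured); then one or more of the literal 's', then 1 to 4 of a word character, then zero or more of a non-digit (lazy) (non-capturing group); then optionally a word character, then 2 to 4 of a non-digit, then one or more of a literal '7' (lazy) (non-capturing group); then one or more of a character in [c-e] (lazy), then one or more of a literal 'v' (lazy) (non-capturing group).
`re.match` won't scan ahead — the pattern has to work from the very first character.
The match spans [0:20] → '736ss1iRsul777777edv'.
Captured: group 1 = '736'.

('736',)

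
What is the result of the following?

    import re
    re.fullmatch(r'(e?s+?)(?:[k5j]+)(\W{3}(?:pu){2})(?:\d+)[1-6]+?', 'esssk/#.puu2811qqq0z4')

For `fullmatch`, every character of the input must be accounted for by the pattern.
Here there's no way to consume every character, so the call returns None.

None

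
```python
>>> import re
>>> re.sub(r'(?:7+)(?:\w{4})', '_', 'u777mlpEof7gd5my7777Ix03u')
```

'u_of_y_u'

The pattern matches one or more of a literal '7' (non-capturing group); then exactly 4 of a word character (non-capturing group).
Matches: at [1:8] → '777mlpE'; at [10:15] → '7gd5m'; at [16:24] → '7777Ix03'.
Every occurrence is swapped for '_'.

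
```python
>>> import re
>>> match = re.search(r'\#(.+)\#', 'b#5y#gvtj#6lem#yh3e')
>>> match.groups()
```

The match spans [1:15] → '#5y#gvtj#6lem#'.
Captured: group 1 = '5y#gvtj#6lem'.

('5y#gvtj#6lem',)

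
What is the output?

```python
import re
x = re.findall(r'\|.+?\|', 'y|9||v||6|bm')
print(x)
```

['|9|', '|v|', '|6|']

Because the quantifier is non-greedy, it stops expanding at the earliest point where the rest of the pattern can succeed.
Matches: at [1:4] → '|9|'; at [4:7] → '|v|'; at [7:10] → '|6|'.
No capturing groups, so `findall` returns the 3 full match strings.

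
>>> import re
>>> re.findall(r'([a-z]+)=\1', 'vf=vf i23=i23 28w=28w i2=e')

['vf']

`\1` is not a pattern — it's the concrete string captured by group 1, re-applied verbatim.
One capturing group, so `findall` returns just the captured substring from the one match — 1 in all.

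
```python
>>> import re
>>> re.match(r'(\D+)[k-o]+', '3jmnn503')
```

None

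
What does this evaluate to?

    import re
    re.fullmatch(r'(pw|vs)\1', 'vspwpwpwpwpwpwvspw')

None

`re.fullmatch` is like wrapping the pattern in `^…$` (in single-line mode).
Here the pattern can't cover the whole string, so the call returns None.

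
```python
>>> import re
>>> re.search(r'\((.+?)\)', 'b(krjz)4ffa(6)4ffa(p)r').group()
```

'(krjz)'

Lazy quantifiers expand one character at a time until the remainder of the pattern can match.
`re.search` scans for the first position where the pattern succeeds.
The match spans [1:7] → '(krjz)'.
Captured: group 1 = 'krjz'.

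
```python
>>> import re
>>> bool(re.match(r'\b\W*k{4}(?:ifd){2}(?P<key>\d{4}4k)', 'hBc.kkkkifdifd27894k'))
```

False

`re.match` won't scan ahead — the pattern has to work from the very first character.
Here position 0 doesn't satisfy it, so the call returns None, and `bool(None)` is False.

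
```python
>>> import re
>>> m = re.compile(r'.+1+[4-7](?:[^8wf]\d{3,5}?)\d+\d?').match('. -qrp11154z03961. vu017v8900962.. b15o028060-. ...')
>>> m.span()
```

`re.match` won't scan ahead — the pattern has to work from the very first character.
The match spans [0:45] → '. -qrp11154z03961. vu017v8900962.. b15o028060'.

(0, 45)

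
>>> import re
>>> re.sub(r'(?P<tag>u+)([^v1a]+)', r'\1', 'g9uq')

'g9u'

`\1` in the replacement pulls in group 1's text for each match.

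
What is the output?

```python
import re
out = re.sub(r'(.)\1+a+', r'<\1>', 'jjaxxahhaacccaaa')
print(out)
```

<j><x><h><c>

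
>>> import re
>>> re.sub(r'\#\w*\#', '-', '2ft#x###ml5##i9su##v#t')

'2ft--ml5-i9su-v#t'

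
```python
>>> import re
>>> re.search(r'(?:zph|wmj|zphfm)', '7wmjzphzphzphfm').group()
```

'wmj'

The match spans [1:4] → 'wmj'.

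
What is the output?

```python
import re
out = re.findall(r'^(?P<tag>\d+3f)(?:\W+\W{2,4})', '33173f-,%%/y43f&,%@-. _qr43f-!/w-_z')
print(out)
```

['33173f']

Pattern: anchored at the start of the string; then one or more of a digit, then the literal '3f' (captured as 'tag'); then one or more of a non-word character, then 2 to 4 of a non-word character (non-capturing group).
`findall` collects group 1 from the one match (1 total).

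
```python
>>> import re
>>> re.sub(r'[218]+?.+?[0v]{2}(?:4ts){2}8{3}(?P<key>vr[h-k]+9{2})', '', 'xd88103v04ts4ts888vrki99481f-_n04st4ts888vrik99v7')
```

`sub` substitutes '' at each match site.

'xd481f-_n04st4ts888vrik99v7'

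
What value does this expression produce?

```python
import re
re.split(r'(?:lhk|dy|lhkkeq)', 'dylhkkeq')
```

Branches in `(...|...)` are attempted left-to-right; the first branch that allows the whole pattern to succeed is taken.
Each match becomes a cut point; 3 segments remain.

['', '', 'keq']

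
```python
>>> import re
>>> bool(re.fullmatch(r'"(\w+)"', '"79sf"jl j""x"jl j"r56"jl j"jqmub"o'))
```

False

`re.fullmatch` is like wrapping the pattern in `^…$` (in single-line mode).
Here the string isn't matched end-to-end, so the call returns None, and `bool(None)` is False.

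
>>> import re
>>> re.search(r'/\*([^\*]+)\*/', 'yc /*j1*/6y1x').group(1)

The match spans [3:9] → '/*j1*/'.
Captured: group 1 = 'j1'.

'j1'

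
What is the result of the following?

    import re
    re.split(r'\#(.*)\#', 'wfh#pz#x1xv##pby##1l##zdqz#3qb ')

Matches to split on: at [3:27] → '#pz#x1xv##pby##1l##zdqz#'.
The group in the pattern means `split` returns the separators' captures alongside the pieces.

['wfh', 'pz#x1xv##pby##1l##zdqz', '3qb ']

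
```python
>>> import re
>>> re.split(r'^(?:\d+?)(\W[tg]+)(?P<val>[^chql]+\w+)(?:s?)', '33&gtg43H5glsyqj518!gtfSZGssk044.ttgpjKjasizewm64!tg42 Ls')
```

['', '&gtg', '43H5glsyqj518', '!gtfSZGssk044.ttgpjKjasizewm64!tg42 Ls']

This matches anchored at the start of the string; then one or more of a digit (lazy) (non-capturing group); then a non-word character, then one or more of one of [tg] (captured); then one or more of any character except [chql], then one or more of a word character (captured as 'val'); then optionally a literal 's' (non-capturing group).
`re.split` interleaves the captured-group text with the surrounding fragments.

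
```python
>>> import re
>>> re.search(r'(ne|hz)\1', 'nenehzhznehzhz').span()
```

(0, 4)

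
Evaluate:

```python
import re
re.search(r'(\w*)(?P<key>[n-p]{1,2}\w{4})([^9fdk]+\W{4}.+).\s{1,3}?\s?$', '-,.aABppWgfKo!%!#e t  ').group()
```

'aABppWgfKo!%!#e t  '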